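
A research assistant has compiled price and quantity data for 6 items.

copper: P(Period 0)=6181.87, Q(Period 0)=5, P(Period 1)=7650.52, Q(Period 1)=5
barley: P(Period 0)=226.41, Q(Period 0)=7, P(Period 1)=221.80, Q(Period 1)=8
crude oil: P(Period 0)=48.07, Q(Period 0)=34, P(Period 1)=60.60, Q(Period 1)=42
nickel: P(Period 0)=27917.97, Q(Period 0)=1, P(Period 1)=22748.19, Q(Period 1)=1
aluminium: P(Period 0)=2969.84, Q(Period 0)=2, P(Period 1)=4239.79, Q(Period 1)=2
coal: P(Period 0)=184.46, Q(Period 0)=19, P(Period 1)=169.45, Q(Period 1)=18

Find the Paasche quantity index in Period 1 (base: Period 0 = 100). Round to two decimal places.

100.70

Paasche quantity index uses current-period prices as weights.
ΣP(Period 1)·Q(Period 1) = 7650.52×5 + 221.80×8 + 60.60×42 + 22748.19×1 + 4239.79×2 + 169.45×18 = 38252.6 + 1774.4 + 2545.2 + 22748.19 + 8479.58 + 3050.1 = 76850.07
ΣP(Period 1)·Q(Period 0) = 7650.52×5 + 221.80×7 + 60.60×34 + 22748.19×1 + 4239.79×2 + 169.45×19 = 38252.6 + 1552.6 + 2060.4 + 22748.19 + 8479.58 + 3219.55 = 76312.92
Index = 76850.07 / 76312.92 × 100 = 100.7039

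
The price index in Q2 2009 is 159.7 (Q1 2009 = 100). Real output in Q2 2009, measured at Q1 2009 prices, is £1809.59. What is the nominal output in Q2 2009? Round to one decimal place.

Nominal = Real × (Index/100) = 1809.59 × (159.7/100)
        = 1809.59 × 1.597 = 2889.9152

2889.9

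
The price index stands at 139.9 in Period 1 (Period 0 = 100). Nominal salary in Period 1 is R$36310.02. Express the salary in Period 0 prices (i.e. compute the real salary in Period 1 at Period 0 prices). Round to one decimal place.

25954.3

Real = Nominal ÷ (Index/100) = 36310.02 ÷ (139.9/100)
     = 36310.02 ÷ 1.399 = 25954.2673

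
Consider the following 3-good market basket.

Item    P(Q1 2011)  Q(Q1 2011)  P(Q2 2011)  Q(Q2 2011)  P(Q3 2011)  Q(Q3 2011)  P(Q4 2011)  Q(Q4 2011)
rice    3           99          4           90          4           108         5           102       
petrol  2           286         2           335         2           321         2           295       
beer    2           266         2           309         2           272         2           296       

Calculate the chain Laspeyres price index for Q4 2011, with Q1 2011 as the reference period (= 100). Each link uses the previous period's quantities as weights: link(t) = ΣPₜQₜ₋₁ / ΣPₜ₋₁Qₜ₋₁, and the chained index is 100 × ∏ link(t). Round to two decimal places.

114.21

Link Q1 2011→Q2 2011:
ΣP(Q2 2011)Q(Q1 2011) = 4×99 + 2×286 + 2×266 = 396 + 572 + 532 = 1500
ΣP(Q1 2011)Q(Q1 2011) = 3×99 + 2×286 + 2×266 = 297 + 572 + 532 = 1401
link = 1500/1401 = 1.070664
Link Q2 2011→Q3 2011:
ΣP(Q3 2011)Q(Q2 2011) = 4×90 + 2×335 + 2×309 = 360 + 670 + 618 = 1648
ΣP(Q2 2011)Q(Q2 2011) = 4×90 + 2×335 + 2×309 = 360 + 670 + 618 = 1648
link = 1648/1648 = 1.000000
Link Q3 2011→Q4 2011:
ΣP(Q4 2011)Q(Q3 2011) = 5×108 + 2×321 + 2×272 = 540 + 642 + 544 = 1726
ΣP(Q3 2011)Q(Q3 2011) = 4×108 + 2×321 + 2×272 = 432 + 642 + 544 = 1618
link = 1726/1618 = 1.066749
Chained index = 100 × 1.070664 × 1.000000 × 1.066749 = 114.2130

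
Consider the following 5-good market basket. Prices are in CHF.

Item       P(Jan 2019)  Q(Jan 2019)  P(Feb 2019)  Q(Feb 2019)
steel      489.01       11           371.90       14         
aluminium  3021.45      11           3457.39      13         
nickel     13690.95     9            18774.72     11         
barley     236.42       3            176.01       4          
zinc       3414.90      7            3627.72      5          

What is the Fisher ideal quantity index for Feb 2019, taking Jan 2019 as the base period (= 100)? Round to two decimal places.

Laspeyres component (base-period weights):
ΣP(Jan 2019)Q(Feb 2019) = 489.01×14 + 3021.45×13 + 13690.95×11 + 236.42×4 + 3414.90×5 = 6846.14 + 39278.85 + 150600.45 + 945.68 + 17074.5 = 214745.62
ΣP(Jan 2019)Q(Jan 2019) = 489.01×11 + 3021.45×11 + 13690.95×9 + 236.42×3 + 3414.90×7 = 5379.11 + 33235.95 + 123218.55 + 709.26 + 23904.3 = 186447.17
L = 214745.62 / 186447.17 × 100 = 115.1777
Paasche component (current-period weights):
ΣP(Feb 2019)Q(Feb 2019) = 371.90×14 + 3457.39×13 + 18774.72×11 + 176.01×4 + 3627.72×5 = 5206.6 + 44946.07 + 206521.92 + 704.04 + 18138.6 = 275517.23
ΣP(Feb 2019)Q(Jan 2019) = 371.90×11 + 3457.39×11 + 18774.72×9 + 176.01×3 + 3627.72×7 = 4090.9 + 38031.29 + 168972.48 + 528.03 + 25394.04 = 237016.74
P = 275517.23 / 237016.74 × 100 = 116.2438
Fisher = √(L × P) = √(115.1777 × 116.2438) = 115.7095

115.71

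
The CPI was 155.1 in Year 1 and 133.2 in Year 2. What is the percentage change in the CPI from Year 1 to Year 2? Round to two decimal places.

Change = (133.2 − 155.1) / 155.1 × 100
       = -21.9 / 155.1 × 100 = -14.1199%

-14.12%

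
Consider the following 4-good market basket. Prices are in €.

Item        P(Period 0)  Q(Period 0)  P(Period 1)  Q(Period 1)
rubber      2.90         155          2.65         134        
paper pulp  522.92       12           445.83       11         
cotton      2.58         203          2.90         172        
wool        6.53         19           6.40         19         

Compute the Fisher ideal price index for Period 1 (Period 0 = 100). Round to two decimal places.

87.71

Laspeyres component (base-period weights):
ΣP(Period 1)Q(Period 0) = 2.65×155 + 445.83×12 + 2.90×203 + 6.40×19 = 410.75 + 5349.96 + 588.7 + 121.6 = 6471.01
ΣP(Period 0)Q(Period 0) = 2.90×155 + 522.92×12 + 2.58×203 + 6.53×19 = 449.5 + 6275.04 + 523.74 + 124.07 = 7372.35
L = 6471.01 / 7372.35 × 100 = 87.7740
Paasche component (current-period weights):
ΣP(Period 1)Q(Period 1) = 2.65×134 + 445.83×11 + 2.90×172 + 6.40×19 = 355.1 + 4904.13 + 498.8 + 121.6 = 5879.63
ΣP(Period 0)Q(Period 1) = 2.90×134 + 522.92×11 + 2.58×172 + 6.53×19 = 388.6 + 5752.12 + 443.76 + 124.07 = 6708.55
P = 5879.63 / 6708.55 × 100 = 87.6438
Fisher = √(L × P) = √(87.7740 × 87.6438) = 87.7089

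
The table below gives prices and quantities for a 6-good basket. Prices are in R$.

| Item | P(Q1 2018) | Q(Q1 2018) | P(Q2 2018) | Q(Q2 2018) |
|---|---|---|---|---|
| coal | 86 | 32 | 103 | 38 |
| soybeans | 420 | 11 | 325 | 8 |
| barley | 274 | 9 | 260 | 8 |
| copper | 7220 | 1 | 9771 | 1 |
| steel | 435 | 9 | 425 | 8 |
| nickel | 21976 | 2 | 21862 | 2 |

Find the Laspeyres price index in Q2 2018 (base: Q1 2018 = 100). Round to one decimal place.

Laspeyres price index uses base-period quantities as weights.
ΣP(Q2 2018)·Q(Q1 2018) = 103×32 + 325×11 + 260×9 + 9771×1 + 425×9 + 21862×2 = 3296 + 3575 + 2340 + 9771 + 3825 + 43724 = 66531
ΣP(Q1 2018)·Q(Q1 2018) = 86×32 + 420×11 + 274×9 + 7220×1 + 435×9 + 21976×2 = 2752 + 4620 + 2466 + 7220 + 3915 + 43952 = 64925
Index = 66531 / 64925 × 100 = 102.4736

102.5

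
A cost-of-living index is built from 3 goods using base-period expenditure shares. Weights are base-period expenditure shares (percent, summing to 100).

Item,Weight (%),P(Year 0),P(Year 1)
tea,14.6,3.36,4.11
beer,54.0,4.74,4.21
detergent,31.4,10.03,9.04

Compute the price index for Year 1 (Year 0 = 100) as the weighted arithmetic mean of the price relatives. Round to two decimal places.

tea: 14.6 × (4.11/3.36) = 14.6 × 1.223214 = 17.8589
beer: 54.0 × (4.21/4.74) = 54.0 × 0.888186 = 47.9620
detergent: 31.4 × (9.04/10.03) = 31.4 × 0.901296 = 28.3007
Index = Σ wᵢ·(p₁ᵢ/p₀ᵢ) = 17.8589 + 47.9620 + 28.3007 = 94.1217

94.12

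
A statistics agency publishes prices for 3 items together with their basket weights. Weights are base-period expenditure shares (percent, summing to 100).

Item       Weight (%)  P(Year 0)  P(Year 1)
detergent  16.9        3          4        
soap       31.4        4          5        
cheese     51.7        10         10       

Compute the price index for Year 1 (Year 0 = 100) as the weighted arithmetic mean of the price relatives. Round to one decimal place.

detergent: 16.9 × (4/3) = 16.9 × 1.333333 = 22.5333
soap: 31.4 × (5/4) = 31.4 × 1.250000 = 39.2500
cheese: 51.7 × (10/10) = 51.7 × 1.000000 = 51.7000
Index = Σ wᵢ·(p₁ᵢ/p₀ᵢ) = 22.5333 + 39.2500 + 51.7000 = 113.4833

113.5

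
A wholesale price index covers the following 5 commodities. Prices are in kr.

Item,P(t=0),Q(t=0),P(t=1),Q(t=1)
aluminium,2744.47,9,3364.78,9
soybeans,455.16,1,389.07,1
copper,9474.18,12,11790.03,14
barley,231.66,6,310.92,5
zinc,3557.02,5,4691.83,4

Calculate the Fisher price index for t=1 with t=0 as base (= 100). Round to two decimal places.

Laspeyres component (base-period weights):
ΣP(t=1)Q(t=0) = 3364.78×9 + 389.07×1 + 11790.03×12 + 310.92×6 + 4691.83×5 = 30283.02 + 389.07 + 141480.36 + 1865.52 + 23459.15 = 197477.12
ΣP(t=0)Q(t=0) = 2744.47×9 + 455.16×1 + 9474.18×12 + 231.66×6 + 3557.02×5 = 24700.23 + 455.16 + 113690.16 + 1389.96 + 17785.1 = 158020.61
L = 197477.12 / 158020.61 × 100 = 124.9692
Paasche component (current-period weights):
ΣP(t=1)Q(t=1) = 3364.78×9 + 389.07×1 + 11790.03×14 + 310.92×5 + 4691.83×4 = 30283.02 + 389.07 + 165060.42 + 1554.6 + 18767.32 = 216054.43
ΣP(t=0)Q(t=1) = 2744.47×9 + 455.16×1 + 9474.18×14 + 231.66×5 + 3557.02×4 = 24700.23 + 455.16 + 132638.52 + 1158.3 + 14228.08 = 173180.29
P = 216054.43 / 173180.29 × 100 = 124.7569
Fisher = √(L × P) = √(124.9692 × 124.7569) = 124.8630

124.86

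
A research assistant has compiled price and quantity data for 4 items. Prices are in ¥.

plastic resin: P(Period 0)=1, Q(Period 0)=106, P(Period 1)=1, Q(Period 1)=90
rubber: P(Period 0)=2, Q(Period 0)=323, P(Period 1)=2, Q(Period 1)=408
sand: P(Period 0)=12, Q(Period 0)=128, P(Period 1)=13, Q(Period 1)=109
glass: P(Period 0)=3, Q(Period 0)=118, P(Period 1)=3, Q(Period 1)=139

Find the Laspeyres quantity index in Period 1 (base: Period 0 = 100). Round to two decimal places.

Laspeyres quantity index uses base-period prices as weights.
ΣP(Period 0)·Q(Period 1) = 1×90 + 2×408 + 12×109 + 3×139 = 90 + 816 + 1308 + 417 = 2631
ΣP(Period 0)·Q(Period 0) = 1×106 + 2×323 + 12×128 + 3×118 = 106 + 646 + 1536 + 354 = 2642
Index = 2631 / 2642 × 100 = 99.5836

99.58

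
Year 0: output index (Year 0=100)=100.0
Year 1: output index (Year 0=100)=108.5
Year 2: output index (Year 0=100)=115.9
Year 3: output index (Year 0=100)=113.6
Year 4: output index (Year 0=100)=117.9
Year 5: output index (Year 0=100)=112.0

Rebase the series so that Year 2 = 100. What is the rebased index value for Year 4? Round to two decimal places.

101.73

Rebased(Year 4) = 117.9 / 115.9 × 100 = 101.7256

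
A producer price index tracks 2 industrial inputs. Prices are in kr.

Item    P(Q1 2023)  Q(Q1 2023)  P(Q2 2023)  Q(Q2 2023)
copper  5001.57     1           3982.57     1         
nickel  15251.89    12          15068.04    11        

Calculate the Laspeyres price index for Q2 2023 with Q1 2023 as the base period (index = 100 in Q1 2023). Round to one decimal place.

98.3

Laspeyres price index uses base-period quantities as weights.
ΣP(Q2 2023)·Q(Q1 2023) = 3982.57×1 + 15068.04×12 = 3982.57 + 180816.48 = 184799.05
ΣP(Q1 2023)·Q(Q1 2023) = 5001.57×1 + 15251.89×12 = 5001.57 + 183022.68 = 188024.25
Index = 184799.05 / 188024.25 × 100 = 98.2847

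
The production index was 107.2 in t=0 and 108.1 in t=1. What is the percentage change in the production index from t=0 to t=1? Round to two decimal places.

Change = (108.1 − 107.2) / 107.2 × 100
       = 0.9 / 107.2 × 100 = 0.8396%

0.84%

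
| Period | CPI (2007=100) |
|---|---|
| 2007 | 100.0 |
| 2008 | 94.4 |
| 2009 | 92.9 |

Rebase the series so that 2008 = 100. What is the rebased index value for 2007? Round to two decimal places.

Rebased(2007) = 100.0 / 94.4 × 100 = 105.9322

105.93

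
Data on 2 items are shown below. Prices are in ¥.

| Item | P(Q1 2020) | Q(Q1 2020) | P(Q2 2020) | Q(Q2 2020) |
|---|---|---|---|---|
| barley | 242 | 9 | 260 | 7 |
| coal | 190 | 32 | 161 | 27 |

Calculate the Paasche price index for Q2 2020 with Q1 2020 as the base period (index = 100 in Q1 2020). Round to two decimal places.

90.37

Paasche price index uses current-period quantities as weights.
ΣP(Q2 2020)·Q(Q2 2020) = 260×7 + 161×27 = 1820 + 4347 = 6167
ΣP(Q1 2020)·Q(Q2 2020) = 242×7 + 190×27 = 1694 + 5130 = 6824
Index = 6167 / 6824 × 100 = 90.3722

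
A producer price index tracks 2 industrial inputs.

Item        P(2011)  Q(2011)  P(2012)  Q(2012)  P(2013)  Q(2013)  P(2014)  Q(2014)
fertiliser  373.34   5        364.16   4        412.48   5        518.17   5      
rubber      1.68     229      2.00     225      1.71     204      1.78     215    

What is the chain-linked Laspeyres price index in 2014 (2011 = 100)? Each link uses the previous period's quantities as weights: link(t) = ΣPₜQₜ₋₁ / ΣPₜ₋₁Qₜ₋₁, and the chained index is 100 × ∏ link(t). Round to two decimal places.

Link 2011→2012:
ΣP(2012)Q(2011) = 364.16×5 + 2.00×229 = 1820.8 + 458 = 2278.8
ΣP(2011)Q(2011) = 373.34×5 + 1.68×229 = 1866.7 + 384.72 = 2251.42
link = 2278.8/2251.42 = 1.012161
Link 2012→2013:
ΣP(2013)Q(2012) = 412.48×4 + 1.71×225 = 1649.92 + 384.75 = 2034.67
ΣP(2012)Q(2012) = 364.16×4 + 2.00×225 = 1456.64 + 450 = 1906.64
link = 2034.67/1906.64 = 1.067150
Link 2013→2014:
ΣP(2014)Q(2013) = 518.17×5 + 1.78×204 = 2590.85 + 363.12 = 2953.97
ΣP(2013)Q(2013) = 412.48×5 + 1.71×204 = 2062.4 + 348.84 = 2411.24
link = 2953.97/2411.24 = 1.225083
Chained index = 100 × 1.012161 × 1.067150 × 1.225083 = 132.3246

132.32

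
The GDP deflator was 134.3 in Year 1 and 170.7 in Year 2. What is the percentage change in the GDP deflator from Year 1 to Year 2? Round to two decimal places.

Change = (170.7 − 134.3) / 134.3 × 100
       = 36.4 / 134.3 × 100 = 27.1035%

27.10%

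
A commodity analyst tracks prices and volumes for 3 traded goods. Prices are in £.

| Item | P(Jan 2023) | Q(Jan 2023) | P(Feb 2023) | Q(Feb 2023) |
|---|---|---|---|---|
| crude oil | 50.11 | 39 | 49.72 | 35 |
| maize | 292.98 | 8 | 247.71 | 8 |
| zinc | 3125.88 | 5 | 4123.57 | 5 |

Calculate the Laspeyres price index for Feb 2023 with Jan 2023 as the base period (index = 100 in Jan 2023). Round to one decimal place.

Laspeyres price index uses base-period quantities as weights.
ΣP(Feb 2023)·Q(Jan 2023) = 49.72×39 + 247.71×8 + 4123.57×5 = 1939.08 + 1981.68 + 20617.85 = 24538.61
ΣP(Jan 2023)·Q(Jan 2023) = 50.11×39 + 292.98×8 + 3125.88×5 = 1954.29 + 2343.84 + 15629.4 = 19927.53
Index = 24538.61 / 19927.53 × 100 = 123.1392

123.1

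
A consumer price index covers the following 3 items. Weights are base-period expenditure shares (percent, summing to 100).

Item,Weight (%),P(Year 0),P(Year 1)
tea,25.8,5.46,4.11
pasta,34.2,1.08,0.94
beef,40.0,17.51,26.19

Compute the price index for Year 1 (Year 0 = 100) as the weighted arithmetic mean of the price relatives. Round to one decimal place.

109.0

tea: 25.8 × (4.11/5.46) = 25.8 × 0.752747 = 19.4209
pasta: 34.2 × (0.94/1.08) = 34.2 × 0.870370 = 29.7667
beef: 40.0 × (26.19/17.51) = 40.0 × 1.495717 = 59.8287
Index = Σ wᵢ·(p₁ᵢ/p₀ᵢ) = 19.4209 + 29.7667 + 59.8287 = 109.0162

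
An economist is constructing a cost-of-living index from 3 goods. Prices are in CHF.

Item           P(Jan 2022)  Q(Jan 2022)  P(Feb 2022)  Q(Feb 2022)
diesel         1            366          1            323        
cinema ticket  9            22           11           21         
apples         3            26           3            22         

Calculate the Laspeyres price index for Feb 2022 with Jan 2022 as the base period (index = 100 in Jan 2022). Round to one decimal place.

Laspeyres price index uses base-period quantities as weights.
ΣP(Feb 2022)·Q(Jan 2022) = 1×366 + 11×22 + 3×26 = 366 + 242 + 78 = 686
ΣP(Jan 2022)·Q(Jan 2022) = 1×366 + 9×22 + 3×26 = 366 + 198 + 78 = 642
Index = 686 / 642 × 100 = 106.8536

106.9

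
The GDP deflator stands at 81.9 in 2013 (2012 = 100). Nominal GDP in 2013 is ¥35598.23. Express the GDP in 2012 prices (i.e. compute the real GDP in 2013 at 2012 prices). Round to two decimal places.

Real = Nominal ÷ (Index/100) = 35598.23 ÷ (81.9/100)
     = 35598.23 ÷ 0.819 = 43465.4823

43465.48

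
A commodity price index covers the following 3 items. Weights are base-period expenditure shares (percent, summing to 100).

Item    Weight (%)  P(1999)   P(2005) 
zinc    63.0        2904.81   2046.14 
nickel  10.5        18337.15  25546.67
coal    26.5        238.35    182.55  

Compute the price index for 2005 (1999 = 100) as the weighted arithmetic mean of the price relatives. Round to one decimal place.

79.3

zinc: 63.0 × (2046.14/2904.81) = 63.0 × 0.704397 = 44.3770
nickel: 10.5 × (25546.67/18337.15) = 10.5 × 1.393165 = 14.6282
coal: 26.5 × (182.55/238.35) = 26.5 × 0.765890 = 20.2961
Index = Σ wᵢ·(p₁ᵢ/p₀ᵢ) = 44.3770 + 14.6282 + 20.2961 = 79.3014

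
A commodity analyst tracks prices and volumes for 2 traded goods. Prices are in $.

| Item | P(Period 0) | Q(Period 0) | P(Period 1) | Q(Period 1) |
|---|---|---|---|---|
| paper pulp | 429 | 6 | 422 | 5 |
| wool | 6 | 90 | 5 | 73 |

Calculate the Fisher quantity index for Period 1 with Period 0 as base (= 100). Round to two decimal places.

Laspeyres component (base-period weights):
ΣP(Period 0)Q(Period 1) = 429×5 + 6×73 = 2145 + 438 = 2583
ΣP(Period 0)Q(Period 0) = 429×6 + 6×90 = 2574 + 540 = 3114
L = 2583 / 3114 × 100 = 82.9480
Paasche component (current-period weights):
ΣP(Period 1)Q(Period 1) = 422×5 + 5×73 = 2110 + 365 = 2475
ΣP(Period 1)Q(Period 0) = 422×6 + 5×90 = 2532 + 450 = 2982
P = 2475 / 2982 × 100 = 82.9980
Fisher = √(L × P) = √(82.9480 × 82.9980) = 82.9730

82.97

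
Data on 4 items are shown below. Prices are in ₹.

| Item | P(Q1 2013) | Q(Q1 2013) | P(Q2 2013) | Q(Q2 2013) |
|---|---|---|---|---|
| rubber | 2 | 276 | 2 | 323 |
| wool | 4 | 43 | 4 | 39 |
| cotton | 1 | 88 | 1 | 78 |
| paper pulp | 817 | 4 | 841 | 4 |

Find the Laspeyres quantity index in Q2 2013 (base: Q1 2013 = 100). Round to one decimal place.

Laspeyres quantity index uses base-period prices as weights.
ΣP(Q1 2013)·Q(Q2 2013) = 2×323 + 4×39 + 1×78 + 817×4 = 646 + 156 + 78 + 3268 = 4148
ΣP(Q1 2013)·Q(Q1 2013) = 2×276 + 4×43 + 1×88 + 817×4 = 552 + 172 + 88 + 3268 = 4080
Index = 4148 / 4080 × 100 = 101.6667

101.7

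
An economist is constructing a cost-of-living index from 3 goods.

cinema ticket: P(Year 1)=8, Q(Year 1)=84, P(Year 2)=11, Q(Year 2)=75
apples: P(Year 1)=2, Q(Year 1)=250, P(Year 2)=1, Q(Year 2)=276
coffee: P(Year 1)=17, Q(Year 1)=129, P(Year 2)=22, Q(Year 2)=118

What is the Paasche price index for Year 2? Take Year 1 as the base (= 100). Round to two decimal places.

Paasche price index uses current-period quantities as weights.
ΣP(Year 2)·Q(Year 2) = 11×75 + 1×276 + 22×118 = 825 + 276 + 2596 = 3697
ΣP(Year 1)·Q(Year 2) = 8×75 + 2×276 + 17×118 = 600 + 552 + 2006 = 3158
Index = 3697 / 3158 × 100 = 117.0678

117.07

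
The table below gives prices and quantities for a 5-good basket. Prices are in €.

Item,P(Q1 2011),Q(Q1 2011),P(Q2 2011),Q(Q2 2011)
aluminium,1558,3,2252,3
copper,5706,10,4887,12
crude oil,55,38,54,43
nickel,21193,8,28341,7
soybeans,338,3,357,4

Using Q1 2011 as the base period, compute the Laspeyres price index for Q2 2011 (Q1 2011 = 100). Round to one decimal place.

Laspeyres price index uses base-period quantities as weights.
ΣP(Q2 2011)·Q(Q1 2011) = 2252×3 + 4887×10 + 54×38 + 28341×8 + 357×3 = 6756 + 48870 + 2052 + 226728 + 1071 = 285477
ΣP(Q1 2011)·Q(Q1 2011) = 1558×3 + 5706×10 + 55×38 + 21193×8 + 338×3 = 4674 + 57060 + 2090 + 169544 + 1014 = 234382
Index = 285477 / 234382 × 100 = 121.7999

121.8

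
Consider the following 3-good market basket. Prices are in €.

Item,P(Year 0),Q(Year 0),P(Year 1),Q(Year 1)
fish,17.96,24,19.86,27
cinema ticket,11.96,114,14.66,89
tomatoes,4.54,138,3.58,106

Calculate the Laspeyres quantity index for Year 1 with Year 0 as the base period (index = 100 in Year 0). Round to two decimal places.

83.87

Laspeyres quantity index uses base-period prices as weights.
ΣP(Year 0)·Q(Year 1) = 17.96×27 + 11.96×89 + 4.54×106 = 484.92 + 1064.44 + 481.24 = 2030.6
ΣP(Year 0)·Q(Year 0) = 17.96×24 + 11.96×114 + 4.54×138 = 431.04 + 1363.44 + 626.52 = 2421
Index = 2030.6 / 2421 × 100 = 83.8744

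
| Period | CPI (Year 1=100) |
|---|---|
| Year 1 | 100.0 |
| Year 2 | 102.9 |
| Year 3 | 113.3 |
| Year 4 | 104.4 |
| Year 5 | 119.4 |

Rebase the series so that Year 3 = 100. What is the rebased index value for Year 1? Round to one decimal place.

88.3

Rebased(Year 1) = 100.0 / 113.3 × 100 = 88.2613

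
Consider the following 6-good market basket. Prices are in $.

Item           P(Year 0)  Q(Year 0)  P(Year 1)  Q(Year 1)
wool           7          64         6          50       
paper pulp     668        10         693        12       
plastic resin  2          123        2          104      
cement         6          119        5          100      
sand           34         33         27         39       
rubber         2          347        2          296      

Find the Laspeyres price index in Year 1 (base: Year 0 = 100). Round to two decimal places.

98.34

Laspeyres price index uses base-period quantities as weights.
ΣP(Year 1)·Q(Year 0) = 6×64 + 693×10 + 2×123 + 5×119 + 27×33 + 2×347 = 384 + 6930 + 246 + 595 + 891 + 694 = 9740
ΣP(Year 0)·Q(Year 0) = 7×64 + 668×10 + 2×123 + 6×119 + 34×33 + 2×347 = 448 + 6680 + 246 + 714 + 1122 + 694 = 9904
Index = 9740 / 9904 × 100 = 98.3441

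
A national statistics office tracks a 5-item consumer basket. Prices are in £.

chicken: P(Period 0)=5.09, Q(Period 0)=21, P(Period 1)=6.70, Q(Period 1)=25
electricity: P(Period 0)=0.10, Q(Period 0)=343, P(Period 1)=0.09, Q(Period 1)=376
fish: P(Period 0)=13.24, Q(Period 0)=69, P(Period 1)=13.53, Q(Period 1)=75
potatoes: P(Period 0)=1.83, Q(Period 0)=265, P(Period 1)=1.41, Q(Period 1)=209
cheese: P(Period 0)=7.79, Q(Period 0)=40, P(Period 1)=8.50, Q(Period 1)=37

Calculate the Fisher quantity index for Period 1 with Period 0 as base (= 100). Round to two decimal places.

Laspeyres component (base-period weights):
ΣP(Period 0)Q(Period 1) = 5.09×25 + 0.10×376 + 13.24×75 + 1.83×209 + 7.79×37 = 127.25 + 37.6 + 993 + 382.47 + 288.23 = 1828.55
ΣP(Period 0)Q(Period 0) = 5.09×21 + 0.10×343 + 13.24×69 + 1.83×265 + 7.79×40 = 106.89 + 34.3 + 913.56 + 484.95 + 311.6 = 1851.3
L = 1828.55 / 1851.3 × 100 = 98.7711
Paasche component (current-period weights):
ΣP(Period 1)Q(Period 1) = 6.70×25 + 0.09×376 + 13.53×75 + 1.41×209 + 8.50×37 = 167.5 + 33.84 + 1014.75 + 294.69 + 314.5 = 1825.28
ΣP(Period 1)Q(Period 0) = 6.70×21 + 0.09×343 + 13.53×69 + 1.41×265 + 8.50×40 = 140.7 + 30.87 + 933.57 + 373.65 + 340 = 1818.79
P = 1825.28 / 1818.79 × 100 = 100.3568
Fisher = √(L × P) = √(98.7711 × 100.3568) = 99.5608

99.56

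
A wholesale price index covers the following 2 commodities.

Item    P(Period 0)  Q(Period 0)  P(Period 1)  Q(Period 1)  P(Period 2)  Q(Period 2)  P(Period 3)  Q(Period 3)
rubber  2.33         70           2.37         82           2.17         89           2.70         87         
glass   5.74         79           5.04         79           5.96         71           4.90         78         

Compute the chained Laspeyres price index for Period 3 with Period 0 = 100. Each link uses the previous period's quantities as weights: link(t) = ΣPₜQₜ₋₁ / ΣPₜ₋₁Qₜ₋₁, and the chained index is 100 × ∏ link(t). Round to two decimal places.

95.61

Link Period 0→Period 1:
ΣP(Period 1)Q(Period 0) = 2.37×70 + 5.04×79 = 165.9 + 398.16 = 564.06
ΣP(Period 0)Q(Period 0) = 2.33×70 + 5.74×79 = 163.1 + 453.46 = 616.56
link = 564.06/616.56 = 0.914850
Link Period 1→Period 2:
ΣP(Period 2)Q(Period 1) = 2.17×82 + 5.96×79 = 177.94 + 470.84 = 648.78
ΣP(Period 1)Q(Period 1) = 2.37×82 + 5.04×79 = 194.34 + 398.16 = 592.5
link = 648.78/592.5 = 1.094987
Link Period 2→Period 3:
ΣP(Period 3)Q(Period 2) = 2.70×89 + 4.90×71 = 240.3 + 347.9 = 588.2
ΣP(Period 2)Q(Period 2) = 2.17×89 + 5.96×71 = 193.13 + 423.16 = 616.29
link = 588.2/616.29 = 0.954421
Chained index = 100 × 0.914850 × 1.094987 × 0.954421 = 95.6090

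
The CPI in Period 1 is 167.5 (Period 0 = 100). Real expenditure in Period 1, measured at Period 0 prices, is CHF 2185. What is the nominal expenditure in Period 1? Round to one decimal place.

3659.9

Nominal = Real × (Index/100) = 2185 × (167.5/100)
        = 2185 × 1.675 = 3659.8750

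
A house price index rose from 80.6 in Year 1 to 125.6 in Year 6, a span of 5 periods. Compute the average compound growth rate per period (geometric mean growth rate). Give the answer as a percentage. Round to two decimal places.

Growth factor = (125.6/80.6)^(1/5) = (1.558313)^(1/5) = 1.092775
Growth rate = 1.092775 − 1 = 0.092775 = 9.2775%

9.28%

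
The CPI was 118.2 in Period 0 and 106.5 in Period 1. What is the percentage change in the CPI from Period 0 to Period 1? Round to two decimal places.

-9.90%

Change = (106.5 − 118.2) / 118.2 × 100
       = -11.7 / 118.2 × 100 = -9.8985%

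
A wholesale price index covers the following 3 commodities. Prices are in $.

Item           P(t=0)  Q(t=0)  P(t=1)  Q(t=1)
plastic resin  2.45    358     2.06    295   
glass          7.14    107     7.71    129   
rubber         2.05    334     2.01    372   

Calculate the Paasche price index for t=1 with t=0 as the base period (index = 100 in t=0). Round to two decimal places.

Paasche price index uses current-period quantities as weights.
ΣP(t=1)·Q(t=1) = 2.06×295 + 7.71×129 + 2.01×372 = 607.7 + 994.59 + 747.72 = 2350.01
ΣP(t=0)·Q(t=1) = 2.45×295 + 7.14×129 + 2.05×372 = 722.75 + 921.06 + 762.6 = 2406.41
Index = 2350.01 / 2406.41 × 100 = 97.6563

97.66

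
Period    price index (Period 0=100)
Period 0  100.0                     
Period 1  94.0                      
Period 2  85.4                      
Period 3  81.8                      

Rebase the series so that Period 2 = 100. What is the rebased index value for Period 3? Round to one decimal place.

Rebased(Period 3) = 81.8 / 85.4 × 100 = 95.7845

95.8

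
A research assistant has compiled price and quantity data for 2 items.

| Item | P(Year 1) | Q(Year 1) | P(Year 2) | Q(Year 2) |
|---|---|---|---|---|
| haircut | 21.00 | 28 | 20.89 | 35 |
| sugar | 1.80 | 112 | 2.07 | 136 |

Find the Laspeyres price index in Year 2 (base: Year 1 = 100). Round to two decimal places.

Laspeyres price index uses base-period quantities as weights.
ΣP(Year 2)·Q(Year 1) = 20.89×28 + 2.07×112 = 584.92 + 231.84 = 816.76
ΣP(Year 1)·Q(Year 1) = 21.00×28 + 1.80×112 = 588 + 201.6 = 789.6
Index = 816.76 / 789.6 × 100 = 103.4397

103.44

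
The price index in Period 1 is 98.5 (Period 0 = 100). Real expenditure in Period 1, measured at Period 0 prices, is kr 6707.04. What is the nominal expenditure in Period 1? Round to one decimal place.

6606.4

Nominal = Real × (Index/100) = 6707.04 × (98.5/100)
        = 6707.04 × 0.985 = 6606.4344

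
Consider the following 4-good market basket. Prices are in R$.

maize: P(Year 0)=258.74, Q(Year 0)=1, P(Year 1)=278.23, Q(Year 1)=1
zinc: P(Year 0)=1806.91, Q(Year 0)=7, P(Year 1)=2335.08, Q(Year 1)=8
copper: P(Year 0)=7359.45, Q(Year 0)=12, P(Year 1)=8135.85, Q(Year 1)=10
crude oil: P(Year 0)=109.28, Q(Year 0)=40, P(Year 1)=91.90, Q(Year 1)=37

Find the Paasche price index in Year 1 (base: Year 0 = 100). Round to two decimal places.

112.31

Paasche price index uses current-period quantities as weights.
ΣP(Year 1)·Q(Year 1) = 278.23×1 + 2335.08×8 + 8135.85×10 + 91.90×37 = 278.23 + 18680.64 + 81358.5 + 3400.3 = 103717.67
ΣP(Year 0)·Q(Year 1) = 258.74×1 + 1806.91×8 + 7359.45×10 + 109.28×37 = 258.74 + 14455.28 + 73594.5 + 4043.36 = 92351.88
Index = 103717.67 / 92351.88 × 100 = 112.3070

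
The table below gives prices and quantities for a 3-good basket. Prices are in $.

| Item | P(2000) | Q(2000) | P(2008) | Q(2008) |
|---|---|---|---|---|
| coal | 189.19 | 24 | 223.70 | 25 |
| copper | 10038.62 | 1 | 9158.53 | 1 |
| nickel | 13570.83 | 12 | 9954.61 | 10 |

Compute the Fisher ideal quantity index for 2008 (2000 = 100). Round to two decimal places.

Laspeyres component (base-period weights):
ΣP(2000)Q(2008) = 189.19×25 + 10038.62×1 + 13570.83×10 = 4729.75 + 10038.62 + 135708.3 = 150476.67
ΣP(2000)Q(2000) = 189.19×24 + 10038.62×1 + 13570.83×12 = 4540.56 + 10038.62 + 162849.96 = 177429.14
L = 150476.67 / 177429.14 × 100 = 84.8094
Paasche component (current-period weights):
ΣP(2008)Q(2008) = 223.70×25 + 9158.53×1 + 9954.61×10 = 5592.5 + 9158.53 + 99546.1 = 114297.13
ΣP(2008)Q(2000) = 223.70×24 + 9158.53×1 + 9954.61×12 = 5368.8 + 9158.53 + 119455.32 = 133982.65
P = 114297.13 / 133982.65 × 100 = 85.3074
Fisher = √(L × P) = √(84.8094 × 85.3074) = 85.0581

85.06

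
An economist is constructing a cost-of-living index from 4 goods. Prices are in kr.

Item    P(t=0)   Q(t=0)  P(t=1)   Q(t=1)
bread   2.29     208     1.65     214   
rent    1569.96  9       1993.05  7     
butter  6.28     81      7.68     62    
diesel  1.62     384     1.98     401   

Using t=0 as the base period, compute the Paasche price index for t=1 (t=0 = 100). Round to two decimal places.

124.41

Paasche price index uses current-period quantities as weights.
ΣP(t=1)·Q(t=1) = 1.65×214 + 1993.05×7 + 7.68×62 + 1.98×401 = 353.1 + 13951.35 + 476.16 + 793.98 = 15574.59
ΣP(t=0)·Q(t=1) = 2.29×214 + 1569.96×7 + 6.28×62 + 1.62×401 = 490.06 + 10989.72 + 389.36 + 649.62 = 12518.76
Index = 15574.59 / 12518.76 × 100 = 124.4100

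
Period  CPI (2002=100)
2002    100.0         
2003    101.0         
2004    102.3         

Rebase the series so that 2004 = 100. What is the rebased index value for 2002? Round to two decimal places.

97.75

Rebased(2002) = 100.0 / 102.3 × 100 = 97.7517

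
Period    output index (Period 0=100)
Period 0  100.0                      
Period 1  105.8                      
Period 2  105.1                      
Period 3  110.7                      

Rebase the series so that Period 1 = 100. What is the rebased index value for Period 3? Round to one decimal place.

104.6

Rebased(Period 3) = 110.7 / 105.8 × 100 = 104.6314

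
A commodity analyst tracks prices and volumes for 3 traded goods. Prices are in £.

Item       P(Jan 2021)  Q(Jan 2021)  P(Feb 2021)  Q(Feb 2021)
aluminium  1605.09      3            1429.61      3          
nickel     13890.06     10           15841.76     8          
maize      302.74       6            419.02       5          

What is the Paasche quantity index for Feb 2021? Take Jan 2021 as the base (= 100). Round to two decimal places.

Paasche quantity index uses current-period prices as weights.
ΣP(Feb 2021)·Q(Feb 2021) = 1429.61×3 + 15841.76×8 + 419.02×5 = 4288.83 + 126734.08 + 2095.1 = 133118.01
ΣP(Feb 2021)·Q(Jan 2021) = 1429.61×3 + 15841.76×10 + 419.02×6 = 4288.83 + 158417.6 + 2514.12 = 165220.55
Index = 133118.01 / 165220.55 × 100 = 80.5699

80.57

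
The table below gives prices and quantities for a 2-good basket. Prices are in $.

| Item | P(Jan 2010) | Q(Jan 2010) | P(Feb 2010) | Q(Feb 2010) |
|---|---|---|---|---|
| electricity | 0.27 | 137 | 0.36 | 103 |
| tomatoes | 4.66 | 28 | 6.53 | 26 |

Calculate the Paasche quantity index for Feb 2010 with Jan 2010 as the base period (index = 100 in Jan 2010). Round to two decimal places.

Paasche quantity index uses current-period prices as weights.
ΣP(Feb 2010)·Q(Feb 2010) = 0.36×103 + 6.53×26 = 37.08 + 169.78 = 206.86
ΣP(Feb 2010)·Q(Jan 2010) = 0.36×137 + 6.53×28 = 49.32 + 182.84 = 232.16
Index = 206.86 / 232.16 × 100 = 89.1023

89.10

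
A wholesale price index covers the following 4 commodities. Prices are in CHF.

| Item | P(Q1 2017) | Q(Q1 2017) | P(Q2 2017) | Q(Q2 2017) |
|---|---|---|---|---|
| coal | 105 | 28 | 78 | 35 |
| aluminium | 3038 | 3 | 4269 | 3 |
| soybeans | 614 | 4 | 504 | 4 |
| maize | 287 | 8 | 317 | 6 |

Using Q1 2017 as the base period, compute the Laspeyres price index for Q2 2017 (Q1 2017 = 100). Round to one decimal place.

116.3

Laspeyres price index uses base-period quantities as weights.
ΣP(Q2 2017)·Q(Q1 2017) = 78×28 + 4269×3 + 504×4 + 317×8 = 2184 + 12807 + 2016 + 2536 = 19543
ΣP(Q1 2017)·Q(Q1 2017) = 105×28 + 3038×3 + 614×4 + 287×8 = 2940 + 9114 + 2456 + 2296 = 16806
Index = 19543 / 16806 × 100 = 116.2859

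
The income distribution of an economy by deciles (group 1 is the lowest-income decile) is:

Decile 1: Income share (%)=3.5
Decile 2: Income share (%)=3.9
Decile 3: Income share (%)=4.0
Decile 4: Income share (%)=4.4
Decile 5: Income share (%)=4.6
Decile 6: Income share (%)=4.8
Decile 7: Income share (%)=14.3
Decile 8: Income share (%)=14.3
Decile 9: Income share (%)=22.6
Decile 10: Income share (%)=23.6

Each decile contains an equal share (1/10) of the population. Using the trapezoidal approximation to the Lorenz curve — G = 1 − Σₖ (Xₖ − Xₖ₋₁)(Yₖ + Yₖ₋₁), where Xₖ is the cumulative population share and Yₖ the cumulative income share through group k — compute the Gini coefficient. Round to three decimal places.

0.393

Cumulative income shares Yₖ: 0.0350, 0.0740, 0.1140, 0.1580, 0.2040, 0.2520, 0.3950, 0.5380, 0.7640, 1.0000
Σ (Xₖ−Xₖ₋₁)(Yₖ+Yₖ₋₁) = (1/10)(0.0350+0.0000) + (1/10)(0.0740+0.0350) + (1/10)(0.1140+0.0740) + (1/10)(0.1580+0.1140) + (1/10)(0.2040+0.1580) + (1/10)(0.2520+0.2040) + (1/10)(0.3950+0.2520) + (1/10)(0.5380+0.3950) + (1/10)(0.7640+0.5380) + (1/10)(1.0000+0.7640)
  = 0.0035 + 0.0109 + 0.0188 + 0.0272 + 0.0362 + 0.0456 + 0.0647 + 0.0933 + 0.1302 + 0.1764 = 0.6068
G = 1 − 0.6068 = 0.3932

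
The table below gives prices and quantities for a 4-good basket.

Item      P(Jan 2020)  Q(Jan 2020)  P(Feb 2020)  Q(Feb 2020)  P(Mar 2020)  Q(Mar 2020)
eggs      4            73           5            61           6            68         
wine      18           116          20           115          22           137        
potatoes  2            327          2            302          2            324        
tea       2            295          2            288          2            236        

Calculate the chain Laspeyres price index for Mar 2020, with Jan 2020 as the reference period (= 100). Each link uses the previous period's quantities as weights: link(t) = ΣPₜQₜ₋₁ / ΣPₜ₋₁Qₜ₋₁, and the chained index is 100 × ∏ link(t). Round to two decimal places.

116.75

Link Jan 2020→Feb 2020:
ΣP(Feb 2020)Q(Jan 2020) = 5×73 + 20×116 + 2×327 + 2×295 = 365 + 2320 + 654 + 590 = 3929
ΣP(Jan 2020)Q(Jan 2020) = 4×73 + 18×116 + 2×327 + 2×295 = 292 + 2088 + 654 + 590 = 3624
link = 3929/3624 = 1.084161
Link Feb 2020→Mar 2020:
ΣP(Mar 2020)Q(Feb 2020) = 6×61 + 22×115 + 2×302 + 2×288 = 366 + 2530 + 604 + 576 = 4076
ΣP(Feb 2020)Q(Feb 2020) = 5×61 + 20×115 + 2×302 + 2×288 = 305 + 2300 + 604 + 576 = 3785
link = 4076/3785 = 1.076882
Chained index = 100 × 1.084161 × 1.076882 = 116.7514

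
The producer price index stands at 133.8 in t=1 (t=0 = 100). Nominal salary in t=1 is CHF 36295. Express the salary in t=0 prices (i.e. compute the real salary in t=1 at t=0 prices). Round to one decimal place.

27126.3

Real = Nominal ÷ (Index/100) = 36295 ÷ (133.8/100)
     = 36295 ÷ 1.338 = 27126.3079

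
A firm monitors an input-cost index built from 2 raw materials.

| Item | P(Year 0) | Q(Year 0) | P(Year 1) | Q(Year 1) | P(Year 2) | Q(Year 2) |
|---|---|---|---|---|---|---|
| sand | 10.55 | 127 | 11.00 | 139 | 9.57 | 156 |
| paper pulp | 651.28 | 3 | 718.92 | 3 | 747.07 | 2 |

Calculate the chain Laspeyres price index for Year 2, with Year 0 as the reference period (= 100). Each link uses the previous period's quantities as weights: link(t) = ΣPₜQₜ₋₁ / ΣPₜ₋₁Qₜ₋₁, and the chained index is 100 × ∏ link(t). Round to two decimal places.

104.55

Link Year 0→Year 1:
ΣP(Year 1)Q(Year 0) = 11.00×127 + 718.92×3 = 1397 + 2156.76 = 3553.76
ΣP(Year 0)Q(Year 0) = 10.55×127 + 651.28×3 = 1339.85 + 1953.84 = 3293.69
link = 3553.76/3293.69 = 1.078960
Link Year 1→Year 2:
ΣP(Year 2)Q(Year 1) = 9.57×139 + 747.07×3 = 1330.23 + 2241.21 = 3571.44
ΣP(Year 1)Q(Year 1) = 11.00×139 + 718.92×3 = 1529 + 2156.76 = 3685.76
link = 3571.44/3685.76 = 0.968983
Chained index = 100 × 1.078960 × 0.968983 = 104.5494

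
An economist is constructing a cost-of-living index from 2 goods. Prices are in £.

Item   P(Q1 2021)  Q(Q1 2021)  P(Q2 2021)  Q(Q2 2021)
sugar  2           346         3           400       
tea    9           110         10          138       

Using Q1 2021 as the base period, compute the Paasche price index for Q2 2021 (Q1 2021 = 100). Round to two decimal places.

126.35

Paasche price index uses current-period quantities as weights.
ΣP(Q2 2021)·Q(Q2 2021) = 3×400 + 10×138 = 1200 + 1380 = 2580
ΣP(Q1 2021)·Q(Q2 2021) = 2×400 + 9×138 = 800 + 1242 = 2042
Index = 2580 / 2042 × 100 = 126.3467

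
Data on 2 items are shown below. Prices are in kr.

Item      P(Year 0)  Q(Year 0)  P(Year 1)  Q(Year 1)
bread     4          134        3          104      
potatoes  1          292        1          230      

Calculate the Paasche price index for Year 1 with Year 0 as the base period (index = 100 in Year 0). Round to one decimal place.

83.9

Paasche price index uses current-period quantities as weights.
ΣP(Year 1)·Q(Year 1) = 3×104 + 1×230 = 312 + 230 = 542
ΣP(Year 0)·Q(Year 1) = 4×104 + 1×230 = 416 + 230 = 646
Index = 542 / 646 × 100 = 83.9009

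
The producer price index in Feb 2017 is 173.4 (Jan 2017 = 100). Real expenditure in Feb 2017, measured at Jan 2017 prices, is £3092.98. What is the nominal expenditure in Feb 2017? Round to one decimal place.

5363.2

Nominal = Real × (Index/100) = 3092.98 × (173.4/100)
        = 3092.98 × 1.734 = 5363.2273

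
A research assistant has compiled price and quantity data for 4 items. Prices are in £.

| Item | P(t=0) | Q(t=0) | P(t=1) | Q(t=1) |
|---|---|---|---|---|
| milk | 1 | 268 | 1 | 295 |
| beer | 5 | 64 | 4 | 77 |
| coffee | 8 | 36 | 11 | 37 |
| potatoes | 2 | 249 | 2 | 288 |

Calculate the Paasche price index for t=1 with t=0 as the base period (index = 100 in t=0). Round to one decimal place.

Paasche price index uses current-period quantities as weights.
ΣP(t=1)·Q(t=1) = 1×295 + 4×77 + 11×37 + 2×288 = 295 + 308 + 407 + 576 = 1586
ΣP(t=0)·Q(t=1) = 1×295 + 5×77 + 8×37 + 2×288 = 295 + 385 + 296 + 576 = 1552
Index = 1586 / 1552 × 100 = 102.1907

102.2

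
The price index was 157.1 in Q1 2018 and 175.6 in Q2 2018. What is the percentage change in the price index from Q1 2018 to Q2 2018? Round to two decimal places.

Change = (175.6 − 157.1) / 157.1 × 100
       = 18.5 / 157.1 × 100 = 11.7759%

11.78%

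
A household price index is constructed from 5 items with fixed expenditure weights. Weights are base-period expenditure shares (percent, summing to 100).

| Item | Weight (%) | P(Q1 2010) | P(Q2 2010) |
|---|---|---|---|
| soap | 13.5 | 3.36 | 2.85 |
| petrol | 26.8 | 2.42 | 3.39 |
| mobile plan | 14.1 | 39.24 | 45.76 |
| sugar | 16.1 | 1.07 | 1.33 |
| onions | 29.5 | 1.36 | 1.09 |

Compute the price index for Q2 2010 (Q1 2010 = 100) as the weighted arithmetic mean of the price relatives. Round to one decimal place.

soap: 13.5 × (2.85/3.36) = 13.5 × 0.848214 = 11.4509
petrol: 26.8 × (3.39/2.42) = 26.8 × 1.400826 = 37.5421
mobile plan: 14.1 × (45.76/39.24) = 14.1 × 1.166157 = 16.4428
sugar: 16.1 × (1.33/1.07) = 16.1 × 1.242991 = 20.0121
onions: 29.5 × (1.09/1.36) = 29.5 × 0.801471 = 23.6434
Index = Σ wᵢ·(p₁ᵢ/p₀ᵢ) = 11.4509 + 37.5421 + 16.4428 + 20.0121 + 23.6434 = 109.0914

109.1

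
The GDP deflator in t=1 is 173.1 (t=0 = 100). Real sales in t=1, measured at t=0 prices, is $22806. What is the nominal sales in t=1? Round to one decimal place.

39477.2

Nominal = Real × (Index/100) = 22806 × (173.1/100)
        = 22806 × 1.731 = 39477.1860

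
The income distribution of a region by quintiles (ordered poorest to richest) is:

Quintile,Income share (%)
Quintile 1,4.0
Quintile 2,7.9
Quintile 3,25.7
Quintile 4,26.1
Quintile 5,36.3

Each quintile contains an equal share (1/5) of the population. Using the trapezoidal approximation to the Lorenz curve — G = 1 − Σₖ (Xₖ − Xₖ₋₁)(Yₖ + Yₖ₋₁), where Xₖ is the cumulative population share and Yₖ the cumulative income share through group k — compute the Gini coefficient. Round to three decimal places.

0.331

Cumulative income shares Yₖ: 0.0400, 0.1190, 0.3760, 0.6370, 1.0000
Σ (Xₖ−Xₖ₋₁)(Yₖ+Yₖ₋₁) = (1/5)(0.0400+0.0000) + (1/5)(0.1190+0.0400) + (1/5)(0.3760+0.1190) + (1/5)(0.6370+0.3760) + (1/5)(1.0000+0.6370)
  = 0.0080 + 0.0318 + 0.0990 + 0.2026 + 0.3274 = 0.6688
G = 1 − 0.6688 = 0.3312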